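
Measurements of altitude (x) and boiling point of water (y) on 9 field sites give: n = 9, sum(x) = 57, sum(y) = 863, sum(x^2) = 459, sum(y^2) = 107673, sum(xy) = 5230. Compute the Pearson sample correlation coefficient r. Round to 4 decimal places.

Numerator: nΣxy − (Σx)(Σy) = 9·5230 − (57)(863) = -2121
Denominator: √[(nΣx²−(Σx)²)(nΣy²−(Σy)²)]
  nΣx²−(Σx)² = 9·459 − 3249 = 882;  nΣy²−(Σy)² = 9·107673 − 744769 = 224288
  √(882·224288) = √197822016 = 14064.9215
r = -2121 / 14064.9215 = -0.1508

-0.1508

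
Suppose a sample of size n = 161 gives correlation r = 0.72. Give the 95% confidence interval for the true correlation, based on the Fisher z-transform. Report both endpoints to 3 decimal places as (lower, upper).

Fisher z: z_r = atanh(r) = ½·ln((1+0.72)/(1−0.72)) = 0.907645
SE(z) = 1/√(n−3) = 1/√158 = 0.079556
95% ⇒ z* = 1.960; margin = 1.960·0.079556 = 0.155930
CI on z-scale: (0.751715, 1.063575)
Back-transform: tanh(0.751715) = 0.636171, tanh(1.063575) = 0.787028

(0.636, 0.787)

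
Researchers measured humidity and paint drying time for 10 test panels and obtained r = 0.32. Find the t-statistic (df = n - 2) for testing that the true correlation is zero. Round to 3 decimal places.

t = r·√(n−2) / √(1−r²) with r = 0.32, n = 10
  = 0.32·√8 / √(1 − 0.1024)
  = 0.32·2.828427 / 0.947418
  = 0.905097 / 0.947418 = 0.955

0.955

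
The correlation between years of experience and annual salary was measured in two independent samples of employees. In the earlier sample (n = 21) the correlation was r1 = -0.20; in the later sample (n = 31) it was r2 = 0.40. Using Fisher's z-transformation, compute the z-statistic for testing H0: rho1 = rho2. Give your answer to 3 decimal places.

Fisher z-transforms: z1 = atanh(-0.20) = -0.202733, z2 = atanh(0.40) = 0.423649; difference d = -0.626382
Var(d) = 1/18 + 1/28 = 0.0555556 + 0.0357143 = 0.0912699
z = d/√Var(d) = -0.626382 / √0.0912699 = -0.626382 / 0.302109 = -2.073

-2.073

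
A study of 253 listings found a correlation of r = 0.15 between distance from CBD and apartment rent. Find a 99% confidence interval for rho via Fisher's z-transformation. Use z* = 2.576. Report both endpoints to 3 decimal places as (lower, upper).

Fisher z: z_r = atanh(r) = ½·ln((1+0.15)/(1−0.15)) = 0.151140
SE(z) = 1/√(n−3) = 1/√250 = 0.063246
99% ⇒ z* = 2.576; margin = 2.576·0.063246 = 0.162922
CI on z-scale: (-0.011782, 0.314062)
Back-transform: tanh(-0.011782) = -0.011781, tanh(0.314062) = 0.304128

(-0.012, 0.304)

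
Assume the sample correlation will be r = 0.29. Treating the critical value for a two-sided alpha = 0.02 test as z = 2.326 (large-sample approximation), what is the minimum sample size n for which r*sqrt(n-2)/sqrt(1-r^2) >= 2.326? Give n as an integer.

61

r√(n−2)/√(1−r²) ≥ 2.326  ⇔  n−2 ≥ (2.326)²·(1−r²)/r²
(1−r²)/r² = (1−0.0841)/0.0841 = 10.8906
n ≥ 2 + 5.410276·10.8906 = 2 + 58.9212 = 60.9212
⌈60.9212⌉ = 61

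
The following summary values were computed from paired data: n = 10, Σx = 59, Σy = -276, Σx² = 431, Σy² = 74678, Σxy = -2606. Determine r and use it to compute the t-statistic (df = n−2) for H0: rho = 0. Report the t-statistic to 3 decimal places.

-1.289

S_xy = nΣxy − ΣxΣy = 10·(-2606) − 59·(-276) = -26060 − (-16284) = -9776
S_xx = nΣx² − (Σx)² = 10·431 − 59² = 4310 − 3481 = 829
S_yy = nΣy² − (Σy)² = 10·74678 − (-276)² = 746780 − 76176 = 670604
r = S_xy / √(S_xx·S_yy) = -9776 / √(829·670604) = -9776 / √555930716 = -9776 / 23578.1831 = -0.4146
t = r·√(n−2)/√(1−r²) = -0.4146·√8 / √(1−0.171893) = -1.172666 / 0.910004 = -1.289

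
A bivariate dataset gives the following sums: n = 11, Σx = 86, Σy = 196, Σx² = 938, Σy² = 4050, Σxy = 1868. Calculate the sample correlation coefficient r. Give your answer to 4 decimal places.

S_xy = nΣxy − ΣxΣy = 11·1868 − 86·196 = 20548 − 16856 = 3692
S_xx = nΣx² − (Σx)² = 11·938 − 86² = 10318 − 7396 = 2922
S_yy = nΣy² − (Σy)² = 11·4050 − 196² = 44550 − 38416 = 6134
r = S_xy / √(S_xx·S_yy) = 3692 / √(2922·6134) = 3692 / √17923548 = 3692 / 4233.6211 = 0.8721

0.8721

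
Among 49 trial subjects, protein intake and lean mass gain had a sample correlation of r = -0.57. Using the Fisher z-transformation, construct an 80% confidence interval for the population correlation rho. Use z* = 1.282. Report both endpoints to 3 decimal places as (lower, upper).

(-0.684, -0.429)

z_r = atanh(-0.57) = -0.647523;  SE = 1/√(n−3) = 1/√46 = 0.147442
z-limits: -0.647523 ± 1.282·0.147442 = -0.647523 ± 0.189021 = [-0.836544, -0.458502]
ρ-limits: (tanh -0.836544, tanh -0.458502) = (-0.684, -0.429)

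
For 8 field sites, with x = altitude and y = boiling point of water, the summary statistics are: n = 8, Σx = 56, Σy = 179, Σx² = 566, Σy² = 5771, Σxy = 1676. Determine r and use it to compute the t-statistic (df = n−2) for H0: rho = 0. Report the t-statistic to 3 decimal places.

S_xy = nΣxy − ΣxΣy = 8·1676 − 56·179 = 13408 − 10024 = 3384
S_xx = nΣx² − (Σx)² = 8·566 − 56² = 4528 − 3136 = 1392
S_yy = nΣy² − (Σy)² = 8·5771 − 179² = 46168 − 32041 = 14127
r = S_xy / √(S_xx·S_yy) = 3384 / √(1392·14127) = 3384 / √19664784 = 3384 / 4434.4993 = 0.7631
t = r·√(n−2)/√(1−r²) = 0.7631·√6 / √(1−0.582322) = 1.869206 / 0.646280 = 2.892

2.892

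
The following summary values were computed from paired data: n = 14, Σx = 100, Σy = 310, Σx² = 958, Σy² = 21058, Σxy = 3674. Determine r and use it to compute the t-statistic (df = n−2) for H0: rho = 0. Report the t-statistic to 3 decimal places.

Numerator: nΣxy − (Σx)(Σy) = 14·3674 − (100)(310) = 20436
Denominator: √[(nΣx²−(Σx)²)(nΣy²−(Σy)²)]
  nΣx²−(Σx)² = 14·958 − 10000 = 3412;  nΣy²−(Σy)² = 14·21058 − 96100 = 198712
  √(3412·198712) = √678005344 = 26038.5357
r = 20436 / 26038.5357 = 0.7848
t = r·√(n−2)/√(1−r²) = 0.7848·√12 / √(1−0.615911) = 2.718627 / 0.619749 = 4.387

4.387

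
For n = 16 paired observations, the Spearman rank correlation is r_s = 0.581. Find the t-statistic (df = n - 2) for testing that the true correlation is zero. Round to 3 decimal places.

2.671

1 − r_s² = 1 − 0.337561 = 0.662439;  √(1−r_s²) = 0.813904
√(n−2) = √14 = 3.741657
t = r_s·√(n−2)/√(1−r_s²) = 0.581 · 3.741657 / 0.813904 = 2.671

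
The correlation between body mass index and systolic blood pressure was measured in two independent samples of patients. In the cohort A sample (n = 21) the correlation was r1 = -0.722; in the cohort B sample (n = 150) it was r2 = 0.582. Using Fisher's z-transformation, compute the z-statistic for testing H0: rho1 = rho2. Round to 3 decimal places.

z1 = atanh(-0.722) = -0.911810,  z2 = atanh(0.582) = 0.665482
SE = √(1/(n1−3) + 1/(n2−3)) = √(1/18 + 1/147) = √(0.0555556 + 0.0068027) = √0.0623583 = 0.249716
z = (z1 − z2)/SE = (-0.911810 − 0.665482) / 0.249716 = -1.577292 / 0.249716 = -6.316

-6.316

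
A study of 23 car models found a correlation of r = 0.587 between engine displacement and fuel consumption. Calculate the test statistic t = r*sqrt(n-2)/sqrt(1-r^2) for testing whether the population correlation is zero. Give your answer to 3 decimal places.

3.323

t = r·√(n−2) / √(1−r²) with r = 0.587, n = 23
  = 0.587·√21 / √(1 − 0.344569)
  = 0.587·4.582576 / 0.809587
  = 2.689972 / 0.809587 = 3.323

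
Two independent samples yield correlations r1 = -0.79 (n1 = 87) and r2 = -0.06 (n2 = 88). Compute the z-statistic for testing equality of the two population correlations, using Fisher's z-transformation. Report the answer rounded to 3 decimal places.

-6.574

Fisher z-transforms: z1 = atanh(-0.79) = -1.071432, z2 = atanh(-0.06) = -0.060072; difference d = -1.011360
Var(d) = 1/84 + 1/85 = 0.0119048 + 0.0117647 = 0.0236695
z = d/√Var(d) = -1.011360 / √0.0236695 = -1.011360 / 0.153849 = -6.574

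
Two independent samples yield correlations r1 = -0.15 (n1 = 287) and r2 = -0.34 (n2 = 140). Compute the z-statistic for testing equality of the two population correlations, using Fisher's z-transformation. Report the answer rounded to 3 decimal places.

1.951

z1 = atanh(-0.15) = -0.151140,  z2 = atanh(-0.34) = -0.354093
SE = √(1/(n1−3) + 1/(n2−3)) = √(1/284 + 1/137) = √(0.0035211 + 0.0072993) = √0.0108204 = 0.104021
z = (z1 − z2)/SE = (-0.151140 − (-0.354093)) / 0.104021 = 0.202953 / 0.104021 = 1.951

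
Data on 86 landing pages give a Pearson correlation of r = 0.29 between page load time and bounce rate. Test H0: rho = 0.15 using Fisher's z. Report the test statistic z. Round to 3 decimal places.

1.343

z_r = atanh(0.29) = 0.298566,  z_0 = atanh(0.15) = 0.151140
SE = 1/√(n−3) = 1/√83 = 0.109764
z = (z_r − z_0)/SE = (0.298566 − 0.151140) / 0.109764 = 0.147426 / 0.109764 = 1.343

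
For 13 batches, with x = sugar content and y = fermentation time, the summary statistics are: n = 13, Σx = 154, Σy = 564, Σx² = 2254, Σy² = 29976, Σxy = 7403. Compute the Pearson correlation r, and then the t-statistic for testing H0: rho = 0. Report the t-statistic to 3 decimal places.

1.762

S_xy = nΣxy − ΣxΣy = 13·7403 − 154·564 = 96239 − 86856 = 9383
S_xx = nΣx² − (Σx)² = 13·2254 − 154² = 29302 − 23716 = 5586
S_yy = nΣy² − (Σy)² = 13·29976 − 564² = 389688 − 318096 = 71592
r = S_xy / √(S_xx·S_yy) = 9383 / √(5586·71592) = 9383 / √399912912 = 9383 / 19997.8227 = 0.4692
t = r·√(n−2)/√(1−r²) = 0.4692·√11 / √(1−0.220149) = 1.556160 / 0.883092 = 1.762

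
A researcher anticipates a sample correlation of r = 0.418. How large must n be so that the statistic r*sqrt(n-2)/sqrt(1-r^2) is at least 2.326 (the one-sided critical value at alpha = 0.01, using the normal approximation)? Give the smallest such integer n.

28

Need r·√(n−2)/√(1−r²) ≥ 2.326
√(n−2) ≥ 2.326·√(1−0.174724) / 0.418 = 2.326·0.908447 / 0.418 = 5.0551
n−2 ≥ 25.5540  ⇒  n ≥ 27.5540
Smallest integer n = 28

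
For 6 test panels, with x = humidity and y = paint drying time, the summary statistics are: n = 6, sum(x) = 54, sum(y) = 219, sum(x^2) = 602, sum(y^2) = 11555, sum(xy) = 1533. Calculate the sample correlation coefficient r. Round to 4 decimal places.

S_xy = nΣxy − ΣxΣy = 6·1533 − 54·219 = 9198 − 11826 = -2628
S_xx = nΣx² − (Σx)² = 6·602 − 54² = 3612 − 2916 = 696
S_yy = nΣy² − (Σy)² = 6·11555 − 219² = 69330 − 47961 = 21369
r = S_xy / √(S_xx·S_yy) = -2628 / √(696·21369) = -2628 / √14872824 = -2628 / 3856.5300 = -0.6814

-0.6814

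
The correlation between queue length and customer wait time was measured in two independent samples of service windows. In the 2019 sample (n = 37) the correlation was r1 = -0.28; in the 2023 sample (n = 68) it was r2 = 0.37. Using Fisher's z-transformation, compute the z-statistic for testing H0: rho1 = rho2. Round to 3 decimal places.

-3.194

Fisher z-transforms: z1 = atanh(-0.28) = -0.287682, z2 = atanh(0.37) = 0.388423; difference d = -0.676105
Var(d) = 1/34 + 1/65 = 0.0294118 + 0.0153846 = 0.0447964
z = d/√Var(d) = -0.676105 / √0.0447964 = -0.676105 / 0.211652 = -3.194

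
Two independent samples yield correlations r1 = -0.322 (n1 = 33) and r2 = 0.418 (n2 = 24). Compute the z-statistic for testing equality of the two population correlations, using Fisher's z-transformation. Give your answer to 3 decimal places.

-2.738

z1 = atanh(-0.322) = -0.333877,  z2 = atanh(0.418) = 0.445266
SE = √(1/(n1−3) + 1/(n2−3)) = √(1/30 + 1/21) = √(0.0333333 + 0.0476190) = √0.0809523 = 0.284521
z = (z1 − z2)/SE = (-0.333877 − 0.445266) / 0.284521 = -0.779143 / 0.284521 = -2.738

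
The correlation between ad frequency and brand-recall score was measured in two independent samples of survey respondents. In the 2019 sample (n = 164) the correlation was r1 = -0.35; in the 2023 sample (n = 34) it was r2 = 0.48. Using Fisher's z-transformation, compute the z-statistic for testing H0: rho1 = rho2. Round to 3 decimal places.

-4.530

Fisher z-transforms: z1 = atanh(-0.35) = -0.365444, z2 = atanh(0.48) = 0.522984; difference d = -0.888428
Var(d) = 1/161 + 1/31 = 0.0062112 + 0.0322581 = 0.0384693
z = d/√Var(d) = -0.888428 / √0.0384693 = -0.888428 / 0.196136 = -4.530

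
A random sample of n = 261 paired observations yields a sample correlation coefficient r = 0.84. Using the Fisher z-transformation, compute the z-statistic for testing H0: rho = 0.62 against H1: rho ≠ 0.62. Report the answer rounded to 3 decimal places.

7.970

Fisher z: atanh(0.84) = 1.221174, atanh(0.62) = 0.725005
z = (z_r − z_0)·√(n−3) = (1.221174 − 0.725005)·√258 = 0.496169 · 16.062378 = 7.970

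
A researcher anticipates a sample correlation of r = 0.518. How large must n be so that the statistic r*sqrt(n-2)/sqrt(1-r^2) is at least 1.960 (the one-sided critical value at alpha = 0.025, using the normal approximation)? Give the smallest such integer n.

Need r·√(n−2)/√(1−r²) ≥ 1.960
√(n−2) ≥ 1.960·√(1−0.268324) / 0.518 = 1.960·0.855381 / 0.518 = 3.2366
n−2 ≥ 10.4756  ⇒  n ≥ 12.4756
Smallest integer n = 13

13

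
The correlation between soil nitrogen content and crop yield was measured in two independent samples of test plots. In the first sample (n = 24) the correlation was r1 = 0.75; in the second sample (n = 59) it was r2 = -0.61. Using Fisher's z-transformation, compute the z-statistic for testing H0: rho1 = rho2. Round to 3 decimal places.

6.573

Fisher z-transforms: z1 = atanh(0.75) = 0.972955, z2 = atanh(-0.61) = -0.708921; difference d = 1.681876
Var(d) = 1/21 + 1/56 = 0.0476190 + 0.0178571 = 0.0654761
z = d/√Var(d) = 1.681876 / √0.0654761 = 1.681876 / 0.255883 = 6.573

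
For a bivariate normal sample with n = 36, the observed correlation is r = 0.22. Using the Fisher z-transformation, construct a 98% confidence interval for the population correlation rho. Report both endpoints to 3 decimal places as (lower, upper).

(-0.179, 0.557)

Fisher z: z_r = atanh(r) = ½·ln((1+0.22)/(1−0.22)) = 0.223656
SE(z) = 1/√(n−3) = 1/√33 = 0.174078
98% ⇒ z* = 2.326; margin = 2.326·0.174078 = 0.404905
CI on z-scale: (-0.181249, 0.628561)
Back-transform: tanh(-0.181249) = -0.179290, tanh(0.628561) = 0.557061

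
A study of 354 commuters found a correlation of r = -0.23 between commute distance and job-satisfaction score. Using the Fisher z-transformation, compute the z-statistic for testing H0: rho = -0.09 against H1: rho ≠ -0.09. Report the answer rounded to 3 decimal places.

z_r = atanh(-0.23) = -0.234189,  z_0 = atanh(-0.09) = -0.090244
SE = 1/√(n−3) = 1/√351 = 0.053376
z = (z_r − z_0)/SE = (-0.234189 − (-0.090244)) / 0.053376 = -0.143945 / 0.053376 = -2.697

-2.697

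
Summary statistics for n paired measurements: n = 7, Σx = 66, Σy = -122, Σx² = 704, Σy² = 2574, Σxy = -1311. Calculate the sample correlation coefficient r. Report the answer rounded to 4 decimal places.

S_xy = nΣxy − ΣxΣy = 7·(-1311) − 66·(-122) = -9177 − (-8052) = -1125
S_xx = nΣx² − (Σx)² = 7·704 − 66² = 4928 − 4356 = 572
S_yy = nΣy² − (Σy)² = 7·2574 − (-122)² = 18018 − 14884 = 3134
r = S_xy / √(S_xx·S_yy) = -1125 / √(572·3134) = -1125 / √1792648 = -1125 / 1338.8981 = -0.8402

-0.8402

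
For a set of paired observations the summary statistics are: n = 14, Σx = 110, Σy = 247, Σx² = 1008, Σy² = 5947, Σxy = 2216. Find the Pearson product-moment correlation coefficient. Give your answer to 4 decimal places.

0.5760

S_xy = nΣxy − ΣxΣy = 14·2216 − 110·247 = 31024 − 27170 = 3854
S_xx = nΣx² − (Σx)² = 14·1008 − 110² = 14112 − 12100 = 2012
S_yy = nΣy² − (Σy)² = 14·5947 − 247² = 83258 − 61009 = 22249
r = S_xy / √(S_xx·S_yy) = 3854 / √(2012·22249) = 3854 / √44764988 = 3854 / 6690.6642 = 0.5760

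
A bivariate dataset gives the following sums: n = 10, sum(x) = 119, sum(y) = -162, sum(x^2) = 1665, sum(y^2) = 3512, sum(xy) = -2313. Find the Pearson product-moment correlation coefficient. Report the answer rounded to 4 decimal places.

-0.8195

S_xy = nΣxy − ΣxΣy = 10·(-2313) − 119·(-162) = -23130 − (-19278) = -3852
S_xx = nΣx² − (Σx)² = 10·1665 − 119² = 16650 − 14161 = 2489
S_yy = nΣy² − (Σy)² = 10·3512 − (-162)² = 35120 − 26244 = 8876
r = S_xy / √(S_xx·S_yy) = -3852 / √(2489·8876) = -3852 / √22092364 = -3852 / 4700.2515 = -0.8195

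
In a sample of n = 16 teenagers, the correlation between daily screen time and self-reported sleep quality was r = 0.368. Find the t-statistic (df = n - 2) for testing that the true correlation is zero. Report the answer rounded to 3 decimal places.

t = r·√(n−2) / √(1−r²) with r = 0.368, n = 16
  = 0.368·√14 / √(1 − 0.135424)
  = 0.368·3.741657 / 0.929826
  = 1.376930 / 0.929826 = 1.481

1.481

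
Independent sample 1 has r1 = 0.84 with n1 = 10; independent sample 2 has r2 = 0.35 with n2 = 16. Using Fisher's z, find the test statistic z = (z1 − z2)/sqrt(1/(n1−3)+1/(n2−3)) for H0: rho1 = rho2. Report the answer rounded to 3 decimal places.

Fisher z-transforms: z1 = atanh(0.84) = 1.221174, z2 = atanh(0.35) = 0.365444; difference d = 0.855730
Var(d) = 1/7 + 1/13 = 0.1428571 + 0.0769231 = 0.2197802
z = d/√Var(d) = 0.855730 / √0.2197802 = 0.855730 / 0.468807 = 1.825

1.825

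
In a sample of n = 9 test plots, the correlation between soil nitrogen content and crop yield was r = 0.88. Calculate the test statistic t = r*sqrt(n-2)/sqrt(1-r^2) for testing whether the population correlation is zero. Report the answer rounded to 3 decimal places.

1 − r² = 1 − 0.7744 = 0.2256;  √(1−r²) = 0.474974
√(n−2) = √7 = 2.645751
t = r·√(n−2)/√(1−r²) = 0.88 · 2.645751 / 0.474974 = 4.902

4.902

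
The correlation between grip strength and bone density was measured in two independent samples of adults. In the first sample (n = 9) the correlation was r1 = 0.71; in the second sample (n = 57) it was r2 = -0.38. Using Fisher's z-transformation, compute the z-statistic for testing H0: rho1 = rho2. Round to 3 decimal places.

2.991

Fisher z-transforms: z1 = atanh(0.71) = 0.887184, z2 = atanh(-0.38) = -0.400060; difference d = 1.287244
Var(d) = 1/6 + 1/54 = 0.1666667 + 0.0185185 = 0.1851852
z = d/√Var(d) = 1.287244 / √0.1851852 = 1.287244 / 0.430332 = 2.991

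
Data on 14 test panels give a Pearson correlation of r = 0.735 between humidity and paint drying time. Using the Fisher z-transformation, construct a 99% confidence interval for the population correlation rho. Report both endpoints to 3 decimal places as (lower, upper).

z_r = atanh(0.735) = 0.939516;  SE = 1/√(n−3) = 1/√11 = 0.301511
z-limits: 0.939516 ± 2.576·0.301511 = 0.939516 ± 0.776692 = [0.162824, 1.716208]
ρ-limits: (tanh 0.162824, tanh 1.716208) = (0.161, 0.937)

(0.161, 0.937)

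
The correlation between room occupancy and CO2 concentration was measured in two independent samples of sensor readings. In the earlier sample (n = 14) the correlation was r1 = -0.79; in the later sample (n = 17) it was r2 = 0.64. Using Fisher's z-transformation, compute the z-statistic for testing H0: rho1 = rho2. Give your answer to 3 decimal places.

z1 = atanh(-0.79) = -1.071432,  z2 = atanh(0.64) = 0.758174
SE = √(1/(n1−3) + 1/(n2−3)) = √(1/11 + 1/14) = √(0.0909091 + 0.0714286) = √0.1623377 = 0.402912
z = (z1 − z2)/SE = (-1.071432 − 0.758174) / 0.402912 = -1.829606 / 0.402912 = -4.541

-4.541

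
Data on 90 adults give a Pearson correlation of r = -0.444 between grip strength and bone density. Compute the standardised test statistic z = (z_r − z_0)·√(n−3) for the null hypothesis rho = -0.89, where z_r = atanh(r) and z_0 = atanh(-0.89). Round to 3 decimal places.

Fisher z: atanh(-0.444) = -0.477202, atanh(-0.89) = -1.421926
z = (z_r − z_0)·√(n−3) = (-0.477202 − (-1.421926))·√87 = 0.944724 · 9.327379 = 8.812

8.812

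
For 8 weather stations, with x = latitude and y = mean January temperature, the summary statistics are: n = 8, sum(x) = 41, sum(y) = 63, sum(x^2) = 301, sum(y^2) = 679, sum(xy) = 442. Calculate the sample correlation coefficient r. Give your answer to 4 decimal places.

S_xy = nΣxy − ΣxΣy = 8·442 − 41·63 = 3536 − 2583 = 953
S_xx = nΣx² − (Σx)² = 8·301 − 41² = 2408 − 1681 = 727
S_yy = nΣy² − (Σy)² = 8·679 − 63² = 5432 − 3969 = 1463
r = S_xy / √(S_xx·S_yy) = 953 / √(727·1463) = 953 / √1063601 = 953 / 1031.3103 = 0.9241

0.9241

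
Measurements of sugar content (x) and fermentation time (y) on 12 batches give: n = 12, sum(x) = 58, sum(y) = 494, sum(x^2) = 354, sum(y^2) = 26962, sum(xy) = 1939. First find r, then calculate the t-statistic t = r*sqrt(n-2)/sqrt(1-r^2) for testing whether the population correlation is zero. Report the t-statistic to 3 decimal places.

Numerator: nΣxy − (Σx)(Σy) = 12·1939 − (58)(494) = -5384
Denominator: √[(nΣx²−(Σx)²)(nΣy²−(Σy)²)]
  nΣx²−(Σx)² = 12·354 − 3364 = 884;  nΣy²−(Σy)² = 12·26962 − 244036 = 79508
  √(884·79508) = √70285072 = 8383.6193
r = -5384 / 8383.6193 = -0.6422
t = r·√(n−2)/√(1−r²) = -0.6422·√10 / √(1−0.412421) = -2.030815 / 0.766537 = -2.649

-2.649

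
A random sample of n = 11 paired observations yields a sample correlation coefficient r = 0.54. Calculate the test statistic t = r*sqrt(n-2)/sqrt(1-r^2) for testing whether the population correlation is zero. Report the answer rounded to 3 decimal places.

1.925

t = r·√(n−2) / √(1−r²) with r = 0.54, n = 11
  = 0.54·√9 / √(1 − 0.2916)
  = 0.54·3.000000 / 0.841665
  = 1.620000 / 0.841665 = 1.925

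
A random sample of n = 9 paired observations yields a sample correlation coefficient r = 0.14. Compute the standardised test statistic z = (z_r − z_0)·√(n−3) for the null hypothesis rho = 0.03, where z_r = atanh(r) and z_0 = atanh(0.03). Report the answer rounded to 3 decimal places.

z_r = atanh(0.14) = 0.140926,  z_0 = atanh(0.03) = 0.030009
SE = 1/√(n−3) = 1/√6 = 0.408248
z = (z_r − z_0)/SE = (0.140926 − 0.030009) / 0.408248 = 0.110917 / 0.408248 = 0.272

0.272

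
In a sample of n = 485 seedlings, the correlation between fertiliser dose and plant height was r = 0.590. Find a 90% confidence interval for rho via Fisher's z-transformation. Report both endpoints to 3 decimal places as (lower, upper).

(0.539, 0.637)

Fisher z: z_r = atanh(r) = ½·ln((1+0.590)/(1−0.590)) = 0.677666
SE(z) = 1/√(n−3) = 1/√482 = 0.045549
90% ⇒ z* = 1.645; margin = 1.645·0.045549 = 0.074928
CI on z-scale: (0.602738, 0.752594)
Back-transform: tanh(0.602738) = 0.538995, tanh(0.752594) = 0.636694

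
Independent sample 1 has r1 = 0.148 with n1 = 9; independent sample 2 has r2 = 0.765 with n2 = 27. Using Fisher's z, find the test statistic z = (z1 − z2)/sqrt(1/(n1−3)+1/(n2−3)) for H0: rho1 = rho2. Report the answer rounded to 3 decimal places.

-1.882

Fisher z-transforms: z1 = atanh(0.148) = 0.149095, z2 = atanh(0.765) = 1.008160; difference d = -0.859065
Var(d) = 1/6 + 1/24 = 0.1666667 + 0.0416667 = 0.2083334
z = d/√Var(d) = -0.859065 / √0.2083334 = -0.859065 / 0.456436 = -1.882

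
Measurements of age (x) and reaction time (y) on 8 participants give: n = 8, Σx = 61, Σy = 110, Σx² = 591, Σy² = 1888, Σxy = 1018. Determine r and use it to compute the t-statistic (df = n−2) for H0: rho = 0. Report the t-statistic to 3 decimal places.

Numerator: nΣxy − (Σx)(Σy) = 8·1018 − (61)(110) = 1434
Denominator: √[(nΣx²−(Σx)²)(nΣy²−(Σy)²)]
  nΣx²−(Σx)² = 8·591 − 3721 = 1007;  nΣy²−(Σy)² = 8·1888 − 12100 = 3004
  √(1007·3004) = √3025028 = 1739.2608
r = 1434 / 1739.2608 = 0.8245
t = r·√(n−2)/√(1−r²) = 0.8245·√6 / √(1−0.679800) = 2.019604 / 0.565862 = 3.569

3.569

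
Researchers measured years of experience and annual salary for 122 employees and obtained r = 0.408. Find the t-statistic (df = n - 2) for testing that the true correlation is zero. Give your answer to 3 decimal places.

t = r·√(n−2) / √(1−r²) with r = 0.408, n = 122
  = 0.408·√120 / √(1 − 0.166464)
  = 0.408·10.954451 / 0.912982
  = 4.469416 / 0.912982 = 4.895

4.895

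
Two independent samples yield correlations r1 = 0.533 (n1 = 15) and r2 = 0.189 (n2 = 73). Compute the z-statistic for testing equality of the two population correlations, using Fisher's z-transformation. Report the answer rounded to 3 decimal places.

Fisher z-transforms: z1 = atanh(0.533) = 0.594326, z2 = atanh(0.189) = 0.191300; difference d = 0.403026
Var(d) = 1/12 + 1/70 = 0.0833333 + 0.0142857 = 0.0976190
z = d/√Var(d) = 0.403026 / √0.0976190 = 0.403026 / 0.312440 = 1.290

1.290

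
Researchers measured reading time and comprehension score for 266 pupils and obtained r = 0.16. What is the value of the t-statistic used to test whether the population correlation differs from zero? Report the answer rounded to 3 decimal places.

2.634

1 − r² = 1 − 0.0256 = 0.9744;  √(1−r²) = 0.987117
√(n−2) = √264 = 16.248077
t = r·√(n−2)/√(1−r²) = 0.16 · 16.248077 / 0.987117 = 2.634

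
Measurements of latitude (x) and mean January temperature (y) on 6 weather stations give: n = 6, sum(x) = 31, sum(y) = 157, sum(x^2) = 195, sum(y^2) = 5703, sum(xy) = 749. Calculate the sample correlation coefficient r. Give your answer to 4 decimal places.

S_xy = nΣxy − ΣxΣy = 6·749 − 31·157 = 4494 − 4867 = -373
S_xx = nΣx² − (Σx)² = 6·195 − 31² = 1170 − 961 = 209
S_yy = nΣy² − (Σy)² = 6·5703 − 157² = 34218 − 24649 = 9569
r = S_xy / √(S_xx·S_yy) = -373 / √(209·9569) = -373 / √1999921 = -373 / 1414.1856 = -0.2638

-0.2638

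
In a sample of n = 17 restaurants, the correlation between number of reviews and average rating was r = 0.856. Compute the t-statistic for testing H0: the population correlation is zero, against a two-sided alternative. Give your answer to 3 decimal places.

t = r·√(n−2) / √(1−r²) with r = 0.856, n = 17
  = 0.856·√15 / √(1 − 0.732736)
  = 0.856·3.872983 / 0.516976
  = 3.315273 / 0.516976 = 6.413

6.413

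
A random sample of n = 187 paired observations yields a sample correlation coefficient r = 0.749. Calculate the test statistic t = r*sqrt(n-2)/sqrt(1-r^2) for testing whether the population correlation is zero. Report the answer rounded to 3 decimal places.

15.376

1 − r² = 1 − 0.561001 = 0.438999;  √(1−r²) = 0.662570
√(n−2) = √185 = 13.601471
t = r·√(n−2)/√(1−r²) = 0.749 · 13.601471 / 0.662570 = 15.376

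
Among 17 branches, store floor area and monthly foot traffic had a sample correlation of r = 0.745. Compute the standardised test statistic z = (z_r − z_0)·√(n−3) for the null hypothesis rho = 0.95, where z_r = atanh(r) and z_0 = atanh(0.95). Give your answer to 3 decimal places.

Fisher z: atanh(0.745) = 0.961623, atanh(0.95) = 1.831781
z = (z_r − z_0)·√(n−3) = (0.961623 − 1.831781)·√14 = -0.870158 · 3.741657 = -3.256

-3.256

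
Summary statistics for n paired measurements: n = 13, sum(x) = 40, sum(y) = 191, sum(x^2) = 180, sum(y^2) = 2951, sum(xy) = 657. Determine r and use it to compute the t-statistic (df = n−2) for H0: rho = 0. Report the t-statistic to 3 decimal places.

3.921

Numerator: nΣxy − (Σx)(Σy) = 13·657 − (40)(191) = 901
Denominator: √[(nΣx²−(Σx)²)(nΣy²−(Σy)²)]
  nΣx²−(Σx)² = 13·180 − 1600 = 740;  nΣy²−(Σy)² = 13·2951 − 36481 = 1882
  √(740·1882) = √1392680 = 1180.1186
r = 901 / 1180.1186 = 0.7635
t = r·√(n−2)/√(1−r²) = 0.7635·√11 / √(1−0.582932) = 2.532243 / 0.645808 = 3.921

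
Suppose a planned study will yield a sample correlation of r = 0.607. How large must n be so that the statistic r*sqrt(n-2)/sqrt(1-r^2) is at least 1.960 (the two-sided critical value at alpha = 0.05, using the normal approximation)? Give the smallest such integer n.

9

Need r·√(n−2)/√(1−r²) ≥ 1.960
√(n−2) ≥ 1.960·√(1−0.368449) / 0.607 = 1.960·0.794702 / 0.607 = 2.5661
n−2 ≥ 6.5849  ⇒  n ≥ 8.5849
Smallest integer n = 9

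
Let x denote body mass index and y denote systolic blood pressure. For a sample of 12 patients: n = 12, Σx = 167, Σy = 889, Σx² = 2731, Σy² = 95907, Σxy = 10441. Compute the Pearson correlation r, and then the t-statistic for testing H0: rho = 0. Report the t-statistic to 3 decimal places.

-2.095

S_xy = nΣxy − ΣxΣy = 12·10441 − 167·889 = 125292 − 148463 = -23171
S_xx = nΣx² − (Σx)² = 12·2731 − 167² = 32772 − 27889 = 4883
S_yy = nΣy² − (Σy)² = 12·95907 − 889² = 1150884 − 790321 = 360563
r = S_xy / √(S_xx·S_yy) = -23171 / √(4883·360563) = -23171 / √1760629129 = -23171 / 41959.8514 = -0.5522
t = r·√(n−2)/√(1−r²) = -0.5522·√10 / √(1−0.304925) = -1.746210 / 0.833712 = -2.095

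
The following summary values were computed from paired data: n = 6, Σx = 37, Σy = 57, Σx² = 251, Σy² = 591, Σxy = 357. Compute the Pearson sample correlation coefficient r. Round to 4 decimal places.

S_xy = nΣxy − ΣxΣy = 6·357 − 37·57 = 2142 − 2109 = 33
S_xx = nΣx² − (Σx)² = 6·251 − 37² = 1506 − 1369 = 137
S_yy = nΣy² − (Σy)² = 6·591 − 57² = 3546 − 3249 = 297
r = S_xy / √(S_xx·S_yy) = 33 / √(137·297) = 33 / √40689 = 33 / 201.7151 = 0.1636

0.1636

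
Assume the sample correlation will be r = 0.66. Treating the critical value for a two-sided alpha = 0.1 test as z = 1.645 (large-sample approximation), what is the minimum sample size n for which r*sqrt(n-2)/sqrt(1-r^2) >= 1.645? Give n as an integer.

6

Need r·√(n−2)/√(1−r²) ≥ 1.645
√(n−2) ≥ 1.645·√(1−0.4356) / 0.66 = 1.645·0.751266 / 0.66 = 1.8725
n−2 ≥ 3.5063  ⇒  n ≥ 5.5063
Smallest integer n = 6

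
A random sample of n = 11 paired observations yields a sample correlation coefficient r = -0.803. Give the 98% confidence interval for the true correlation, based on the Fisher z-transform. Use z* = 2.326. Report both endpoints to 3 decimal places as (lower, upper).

(-0.959, -0.277)

z_r = atanh(-0.803) = -1.107002;  SE = 1/√(n−3) = 1/√8 = 0.353553
z-limits: -1.107002 ± 2.326·0.353553 = -1.107002 ± 0.822364 = [-1.929366, -0.284638]
ρ-limits: (tanh -1.929366, tanh -0.284638) = (-0.959, -0.277)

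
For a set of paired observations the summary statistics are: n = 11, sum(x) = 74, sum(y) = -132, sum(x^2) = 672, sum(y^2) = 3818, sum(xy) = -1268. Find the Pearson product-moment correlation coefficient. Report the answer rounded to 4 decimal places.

-0.6092

S_xy = nΣxy − ΣxΣy = 11·(-1268) − 74·(-132) = -13948 − (-9768) = -4180
S_xx = nΣx² − (Σx)² = 11·672 − 74² = 7392 − 5476 = 1916
S_yy = nΣy² − (Σy)² = 11·3818 − (-132)² = 41998 − 17424 = 24574
r = S_xy / √(S_xx·S_yy) = -4180 / √(1916·24574) = -4180 / √47083784 = -4180 / 6861.7625 = -0.6092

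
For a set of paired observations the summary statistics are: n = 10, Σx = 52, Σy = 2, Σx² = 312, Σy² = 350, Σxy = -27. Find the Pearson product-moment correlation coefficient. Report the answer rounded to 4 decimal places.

S_xy = nΣxy − ΣxΣy = 10·(-27) − 52·2 = -270 − 104 = -374
S_xx = nΣx² − (Σx)² = 10·312 − 52² = 3120 − 2704 = 416
S_yy = nΣy² − (Σy)² = 10·350 − 2² = 3500 − 4 = 3496
r = S_xy / √(S_xx·S_yy) = -374 / √(416·3496) = -374 / √1454336 = -374 / 1205.9585 = -0.3101

-0.3101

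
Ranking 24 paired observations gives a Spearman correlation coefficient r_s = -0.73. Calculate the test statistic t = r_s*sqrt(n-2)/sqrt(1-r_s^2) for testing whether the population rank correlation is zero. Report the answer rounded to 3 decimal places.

t = r_s·√(n−2) / √(1−r_s²) with r_s = -0.73, n = 24
  = -0.73·√22 / √(1 − 0.5329)
  = -0.73·4.690416 / 0.683447
  = -3.424004 / 0.683447 = -5.010

-5.010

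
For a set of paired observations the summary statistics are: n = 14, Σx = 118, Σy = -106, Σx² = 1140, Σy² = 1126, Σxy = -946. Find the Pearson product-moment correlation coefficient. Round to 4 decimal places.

S_xy = nΣxy − ΣxΣy = 14·(-946) − 118·(-106) = -13244 − (-12508) = -736
S_xx = nΣx² − (Σx)² = 14·1140 − 118² = 15960 − 13924 = 2036
S_yy = nΣy² − (Σy)² = 14·1126 − (-106)² = 15764 − 11236 = 4528
r = S_xy / √(S_xx·S_yy) = -736 / √(2036·4528) = -736 / √9219008 = -736 / 3036.2819 = -0.2424

-0.2424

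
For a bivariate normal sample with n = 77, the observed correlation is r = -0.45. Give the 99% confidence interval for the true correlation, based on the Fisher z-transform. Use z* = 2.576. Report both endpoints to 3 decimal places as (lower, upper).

(-0.655, -0.183)

Fisher z: z_r = atanh(r) = ½·ln((1+(-0.45))/(1−(-0.45))) = -0.484700
SE(z) = 1/√(n−3) = 1/√74 = 0.116248
99% ⇒ z* = 2.576; margin = 2.576·0.116248 = 0.299455
CI on z-scale: (-0.784155, -0.185245)
Back-transform: tanh(-0.784155) = -0.655085, tanh(-0.185245) = -0.183155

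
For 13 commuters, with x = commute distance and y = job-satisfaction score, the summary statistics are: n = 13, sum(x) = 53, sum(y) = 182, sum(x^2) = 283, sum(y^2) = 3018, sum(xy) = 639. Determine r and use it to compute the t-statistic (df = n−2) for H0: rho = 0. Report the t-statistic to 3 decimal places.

-2.366

S_xy = nΣxy − ΣxΣy = 13·639 − 53·182 = 8307 − 9646 = -1339
S_xx = nΣx² − (Σx)² = 13·283 − 53² = 3679 − 2809 = 870
S_yy = nΣy² − (Σy)² = 13·3018 − 182² = 39234 − 33124 = 6110
r = S_xy / √(S_xx·S_yy) = -1339 / √(870·6110) = -1339 / √5315700 = -1339 / 2305.5802 = -0.5808
t = r·√(n−2)/√(1−r²) = -0.5808·√11 / √(1−0.337329) = -1.926296 / 0.814046 = -2.366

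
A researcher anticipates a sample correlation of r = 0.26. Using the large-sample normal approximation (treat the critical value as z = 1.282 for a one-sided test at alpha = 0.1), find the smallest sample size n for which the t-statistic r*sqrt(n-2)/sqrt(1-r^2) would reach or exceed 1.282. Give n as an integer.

25

r√(n−2)/√(1−r²) ≥ 1.282  ⇔  n−2 ≥ (1.282)²·(1−r²)/r²
(1−r²)/r² = (1−0.0676)/0.0676 = 13.7929
n ≥ 2 + 1.643524·13.7929 = 2 + 22.6690 = 24.6690
⌈24.6690⌉ = 25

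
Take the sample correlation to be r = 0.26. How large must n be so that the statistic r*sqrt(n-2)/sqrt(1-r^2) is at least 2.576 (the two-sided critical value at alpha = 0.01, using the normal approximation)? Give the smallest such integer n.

Need r·√(n−2)/√(1−r²) ≥ 2.576
√(n−2) ≥ 2.576·√(1−0.0676) / 0.26 = 2.576·0.965609 / 0.26 = 9.5670
n−2 ≥ 91.5275  ⇒  n ≥ 93.5275
Smallest integer n = 94

94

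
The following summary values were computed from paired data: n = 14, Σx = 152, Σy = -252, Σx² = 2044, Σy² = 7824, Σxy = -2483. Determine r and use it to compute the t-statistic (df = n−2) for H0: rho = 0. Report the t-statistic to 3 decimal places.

Numerator: nΣxy − (Σx)(Σy) = 14·(-2483) − (152)(-252) = 3542
Denominator: √[(nΣx²−(Σx)²)(nΣy²−(Σy)²)]
  nΣx²−(Σx)² = 14·2044 − 23104 = 5512;  nΣy²−(Σy)² = 14·7824 − 63504 = 46032
  √(5512·46032) = √253728384 = 15928.8538
r = 3542 / 15928.8538 = 0.2224
t = r·√(n−2)/√(1−r²) = 0.2224·√12 / √(1−0.049462) = 0.770416 / 0.974955 = 0.790

0.790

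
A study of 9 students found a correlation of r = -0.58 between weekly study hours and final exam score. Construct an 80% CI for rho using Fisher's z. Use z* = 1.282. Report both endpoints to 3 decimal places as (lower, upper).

(-0.829, -0.138)

Fisher z: z_r = atanh(r) = ½·ln((1+(-0.58))/(1−(-0.58))) = -0.662463
SE(z) = 1/√(n−3) = 1/√6 = 0.408248
80% ⇒ z* = 1.282; margin = 1.282·0.408248 = 0.523374
CI on z-scale: (-1.185837, -0.139089)
Back-transform: tanh(-1.185837) = -0.829283, tanh(-0.139089) = -0.138199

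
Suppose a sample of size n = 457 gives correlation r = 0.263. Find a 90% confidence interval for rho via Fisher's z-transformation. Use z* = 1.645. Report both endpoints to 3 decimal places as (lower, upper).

(0.190, 0.333)

z_r = atanh(0.263) = 0.269329;  SE = 1/√(n−3) = 1/√454 = 0.046932
z-limits: 0.269329 ± 1.645·0.046932 = 0.269329 ± 0.077203 = [0.192126, 0.346532]
ρ-limits: (tanh 0.192126, tanh 0.346532) = (0.190, 0.333)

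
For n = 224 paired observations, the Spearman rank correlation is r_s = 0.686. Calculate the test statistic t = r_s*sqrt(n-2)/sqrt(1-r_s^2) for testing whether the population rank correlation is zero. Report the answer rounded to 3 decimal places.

t = r_s·√(n−2) / √(1−r_s²) with r_s = 0.686, n = 224
  = 0.686·√222 / √(1 − 0.470596)
  = 0.686·14.899664 / 0.727602
  = 10.221170 / 0.727602 = 14.048

14.048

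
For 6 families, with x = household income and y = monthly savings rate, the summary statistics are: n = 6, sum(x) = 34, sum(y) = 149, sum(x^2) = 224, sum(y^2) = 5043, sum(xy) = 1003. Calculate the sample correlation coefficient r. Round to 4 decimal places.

0.7735

S_xy = nΣxy − ΣxΣy = 6·1003 − 34·149 = 6018 − 5066 = 952
S_xx = nΣx² − (Σx)² = 6·224 − 34² = 1344 − 1156 = 188
S_yy = nΣy² − (Σy)² = 6·5043 − 149² = 30258 − 22201 = 8057
r = S_xy / √(S_xx·S_yy) = 952 / √(188·8057) = 952 / √1514716 = 952 / 1230.7380 = 0.7735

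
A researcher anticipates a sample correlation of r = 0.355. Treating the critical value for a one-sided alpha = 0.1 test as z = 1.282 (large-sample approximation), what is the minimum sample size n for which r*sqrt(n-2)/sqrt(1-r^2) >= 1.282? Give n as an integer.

14

r√(n−2)/√(1−r²) ≥ 1.282  ⇔  n−2 ≥ (1.282)²·(1−r²)/r²
(1−r²)/r² = (1−0.126025)/0.126025 = 6.9349
n ≥ 2 + 1.643524·6.9349 = 2 + 11.3977 = 13.3977
⌈13.3977⌉ = 14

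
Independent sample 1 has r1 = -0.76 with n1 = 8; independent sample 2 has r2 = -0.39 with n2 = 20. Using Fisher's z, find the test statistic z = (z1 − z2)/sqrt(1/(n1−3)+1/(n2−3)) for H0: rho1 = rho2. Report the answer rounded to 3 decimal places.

z1 = atanh(-0.76) = -0.996215,  z2 = atanh(-0.39) = -0.411800
SE = √(1/(n1−3) + 1/(n2−3)) = √(1/5 + 1/17) = √(0.2000000 + 0.0588235) = √0.2588235 = 0.508747
z = (z1 − z2)/SE = (-0.996215 − (-0.411800)) / 0.508747 = -0.584415 / 0.508747 = -1.149

-1.149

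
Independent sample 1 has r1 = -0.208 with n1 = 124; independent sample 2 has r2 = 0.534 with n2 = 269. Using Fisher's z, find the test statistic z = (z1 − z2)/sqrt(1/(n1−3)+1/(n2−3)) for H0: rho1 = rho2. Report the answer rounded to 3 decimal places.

Fisher z-transforms: z1 = atanh(-0.208) = -0.211080, z2 = atanh(0.534) = 0.595724; difference d = -0.806804
Var(d) = 1/121 + 1/266 = 0.0082645 + 0.0037594 = 0.0120239
z = d/√Var(d) = -0.806804 / √0.0120239 = -0.806804 / 0.109654 = -7.358

-7.358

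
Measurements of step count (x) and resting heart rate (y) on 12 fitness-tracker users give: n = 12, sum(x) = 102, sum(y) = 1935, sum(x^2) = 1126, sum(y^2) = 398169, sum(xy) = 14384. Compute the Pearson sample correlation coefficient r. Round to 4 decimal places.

-0.4368

S_xy = nΣxy − ΣxΣy = 12·14384 − 102·1935 = 172608 − 197370 = -24762
S_xx = nΣx² − (Σx)² = 12·1126 − 102² = 13512 − 10404 = 3108
S_yy = nΣy² − (Σy)² = 12·398169 − 1935² = 4778028 − 3744225 = 1033803
r = S_xy / √(S_xx·S_yy) = -24762 / √(3108·1033803) = -24762 / √3213059724 = -24762 / 56683.8577 = -0.4368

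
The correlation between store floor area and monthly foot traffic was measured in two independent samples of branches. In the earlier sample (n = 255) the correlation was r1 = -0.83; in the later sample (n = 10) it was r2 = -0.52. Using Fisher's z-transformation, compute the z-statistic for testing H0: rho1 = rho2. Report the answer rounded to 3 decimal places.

z1 = atanh(-0.83) = -1.188136,  z2 = atanh(-0.52) = -0.576340
SE = √(1/(n1−3) + 1/(n2−3)) = √(1/252 + 1/7) = √(0.0039683 + 0.1428571) = √0.1468254 = 0.383178
z = (z1 − z2)/SE = (-1.188136 − (-0.576340)) / 0.383178 = -0.611796 / 0.383178 = -1.597

-1.597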